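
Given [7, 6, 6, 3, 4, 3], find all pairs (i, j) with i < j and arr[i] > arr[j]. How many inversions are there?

Finding inversions in [7, 6, 6, 3, 4, 3]:

(0, 1): arr[0]=7 > arr[1]=6
(0, 2): arr[0]=7 > arr[2]=6
(0, 3): arr[0]=7 > arr[3]=3
(0, 4): arr[0]=7 > arr[4]=4
(0, 5): arr[0]=7 > arr[5]=3
(1, 3): arr[1]=6 > arr[3]=3
(1, 4): arr[1]=6 > arr[4]=4
(1, 5): arr[1]=6 > arr[5]=3
(2, 3): arr[2]=6 > arr[3]=3
(2, 4): arr[2]=6 > arr[4]=4
(2, 5): arr[2]=6 > arr[5]=3
(4, 5): arr[4]=4 > arr[5]=3

Total inversions: 12

The array has 12 inversion(s): (0,1), (0,2), (0,3), (0,4), (0,5), (1,3), (1,4), (1,5), (2,3), (2,4), (2,5), (4,5). Each pair (i,j) satisfies i < j and arr[i] > arr[j].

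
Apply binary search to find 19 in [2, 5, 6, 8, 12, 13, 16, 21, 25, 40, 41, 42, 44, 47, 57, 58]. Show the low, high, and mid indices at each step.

Binary search for 19 in [2, 5, 6, 8, 12, 13, 16, 21, 25, 40, 41, 42, 44, 47, 57, 58]:

lo=0, hi=15, mid=7, arr[mid]=21 -> 21 > 19, search left half
lo=0, hi=6, mid=3, arr[mid]=8 -> 8 < 19, search right half
lo=4, hi=6, mid=5, arr[mid]=13 -> 13 < 19, search right half
lo=6, hi=6, mid=6, arr[mid]=16 -> 16 < 19, search right half
lo=7 > hi=6, target 19 not found

Binary search determines that 19 is not in the array after 4 comparisons. The search space was exhausted without finding the target.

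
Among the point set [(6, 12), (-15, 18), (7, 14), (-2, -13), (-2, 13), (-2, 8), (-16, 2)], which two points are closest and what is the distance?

Computing all pairwise distances among 7 points:

d((6, 12), (-15, 18)) = 21.8403
d((6, 12), (7, 14)) = 2.2361 <-- minimum
d((6, 12), (-2, -13)) = 26.2488
d((6, 12), (-2, 13)) = 8.0623
d((6, 12), (-2, 8)) = 8.9443
d((6, 12), (-16, 2)) = 24.1661
d((-15, 18), (7, 14)) = 22.3607
d((-15, 18), (-2, -13)) = 33.6155
d((-15, 18), (-2, 13)) = 13.9284
d((-15, 18), (-2, 8)) = 16.4012
d((-15, 18), (-16, 2)) = 16.0312
d((7, 14), (-2, -13)) = 28.4605
d((7, 14), (-2, 13)) = 9.0554
d((7, 14), (-2, 8)) = 10.8167
d((7, 14), (-16, 2)) = 25.9422
d((-2, -13), (-2, 13)) = 26.0
d((-2, -13), (-2, 8)) = 21.0
d((-2, -13), (-16, 2)) = 20.5183
d((-2, 13), (-2, 8)) = 5.0
d((-2, 13), (-16, 2)) = 17.8045
d((-2, 8), (-16, 2)) = 15.2315

Closest pair: (6, 12) and (7, 14) with distance 2.2361

The closest pair is (6, 12) and (7, 14) with Euclidean distance 2.2361. For 7 points, brute-force pairwise comparison is shown above. For large n, the divide-and-conquer algorithm (sort by x, recurse on halves, check the dividing strip) achieves O(n log n).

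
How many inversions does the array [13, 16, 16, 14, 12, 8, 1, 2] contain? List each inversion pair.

Finding inversions in [13, 16, 16, 14, 12, 8, 1, 2]:

(0, 4): arr[0]=13 > arr[4]=12
(0, 5): arr[0]=13 > arr[5]=8
(0, 6): arr[0]=13 > arr[6]=1
(0, 7): arr[0]=13 > arr[7]=2
(1, 3): arr[1]=16 > arr[3]=14
(1, 4): arr[1]=16 > arr[4]=12
(1, 5): arr[1]=16 > arr[5]=8
(1, 6): arr[1]=16 > arr[6]=1
(1, 7): arr[1]=16 > arr[7]=2
(2, 3): arr[2]=16 > arr[3]=14
(2, 4): arr[2]=16 > arr[4]=12
(2, 5): arr[2]=16 > arr[5]=8
(2, 6): arr[2]=16 > arr[6]=1
(2, 7): arr[2]=16 > arr[7]=2
(3, 4): arr[3]=14 > arr[4]=12
(3, 5): arr[3]=14 > arr[5]=8
(3, 6): arr[3]=14 > arr[6]=1
(3, 7): arr[3]=14 > arr[7]=2
(4, 5): arr[4]=12 > arr[5]=8
(4, 6): arr[4]=12 > arr[6]=1
(4, 7): arr[4]=12 > arr[7]=2
(5, 6): arr[5]=8 > arr[6]=1
(5, 7): arr[5]=8 > arr[7]=2

Total inversions: 23

The array has 23 inversion(s): (0,4), (0,5), (0,6), (0,7), (1,3), (1,4), (1,5), (1,6), (1,7), (2,3), (2,4), (2,5), (2,6), (2,7), (3,4), (3,5), (3,6), (3,7), (4,5), (4,6), (4,7), (5,6), (5,7). Each pair (i,j) satisfies i < j and arr[i] > arr[j].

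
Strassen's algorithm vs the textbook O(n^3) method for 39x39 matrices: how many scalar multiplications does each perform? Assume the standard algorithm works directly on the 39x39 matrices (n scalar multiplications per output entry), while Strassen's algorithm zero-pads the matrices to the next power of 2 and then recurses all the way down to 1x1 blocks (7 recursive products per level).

Matrix multiplication for 39x39 matrices:

Strassen's algorithm requires power-of-2 dimensions. Pad 39x39 to 64x64 (next power of 2).

Standard algorithm: 39^3 = 59319 multiplications
Strassen's algorithm: 7^(log2(64)) = 7^6 = 117649 multiplications
Difference: 59319 - 117649 = -58330 (Strassen uses MORE here due to padding overhead — for small or just-over-power-of-2 n, padding can outweigh the per-level savings)

Standard: 59319 multiplications (39^3). Strassen: 117649 multiplications (7^6, after padding to 64x64). Strassen reduces 8 recursive multiplications to 7 at each level.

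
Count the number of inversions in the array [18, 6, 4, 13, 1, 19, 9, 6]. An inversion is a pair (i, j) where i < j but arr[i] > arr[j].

Finding inversions in [18, 6, 4, 13, 1, 19, 9, 6]:

(0, 1): arr[0]=18 > arr[1]=6
(0, 2): arr[0]=18 > arr[2]=4
(0, 3): arr[0]=18 > arr[3]=13
(0, 4): arr[0]=18 > arr[4]=1
(0, 6): arr[0]=18 > arr[6]=9
(0, 7): arr[0]=18 > arr[7]=6
(1, 2): arr[1]=6 > arr[2]=4
(1, 4): arr[1]=6 > arr[4]=1
(2, 4): arr[2]=4 > arr[4]=1
(3, 4): arr[3]=13 > arr[4]=1
(3, 6): arr[3]=13 > arr[6]=9
(3, 7): arr[3]=13 > arr[7]=6
(5, 6): arr[5]=19 > arr[6]=9
(5, 7): arr[5]=19 > arr[7]=6
(6, 7): arr[6]=9 > arr[7]=6

Total inversions: 15

The array has 15 inversion(s): (0,1), (0,2), (0,3), (0,4), (0,6), (0,7), (1,2), (1,4), (2,4), (3,4), (3,6), (3,7), (5,6), (5,7), (6,7). Each pair (i,j) satisfies i < j and arr[i] > arr[j].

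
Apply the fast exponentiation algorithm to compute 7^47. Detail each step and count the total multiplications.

Computing 7^47 by squaring (build up from 7^1; each line after the first costs one multiplication):

7^1 = 7
7^2 = (7^1)^2 = 7^2 = 49
7^4 = (7^2)^2 = 49^2 = 2401
7^5 = 7 * 7^4 = 7 * 2401 = 16807
7^10 = (7^5)^2 = 16807^2 = 282475249
7^11 = 7 * 7^10 = 7 * 282475249 = 1977326743
7^22 = (7^11)^2 = 1977326743^2 = 3909821048582988049
7^23 = 7 * 7^22 = 7 * 3909821048582988049 = 27368747340080916343
7^46 = (7^23)^2 = 27368747340080916343^2 = 749048330965186233494494102694564493649
7^47 = 7 * 7^46 = 7 * 749048330965186233494494102694564493649 = 5243338316756303634461458718861951455543

Result: 5243338316756303634461458718861951455543
Multiplications needed: 9 (9 lines after 7^1)

7^47 = 5243338316756303634461458718861951455543. Using exponentiation by squaring, this requires 9 multiplications. The key idea: if the exponent is even, square the half-power; if odd, multiply by the base once.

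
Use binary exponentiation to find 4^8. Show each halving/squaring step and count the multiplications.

Computing 4^8 by squaring (build up from 4^1; each line after the first costs one multiplication):

4^1 = 4
4^2 = (4^1)^2 = 4^2 = 16
4^4 = (4^2)^2 = 16^2 = 256
4^8 = (4^4)^2 = 256^2 = 65536

Result: 65536
Multiplications needed: 3 (3 lines after 4^1)

4^8 = 65536. Using exponentiation by squaring, this requires 3 multiplications. The key idea: if the exponent is even, square the half-power; if odd, multiply by the base once.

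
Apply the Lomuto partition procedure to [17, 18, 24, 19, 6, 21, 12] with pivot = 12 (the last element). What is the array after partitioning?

Lomuto partition with pivot = 12:

Initial array: [17, 18, 24, 19, 6, 21, 12]

arr[0]=17 > 12: no swap
arr[1]=18 > 12: no swap
arr[2]=24 > 12: no swap
arr[3]=19 > 12: no swap
arr[4]=6 <= 12: swap with position 0, array becomes [6, 18, 24, 19, 17, 21, 12]
arr[5]=21 > 12: no swap

Place pivot at position 1: [6, 12, 24, 19, 17, 21, 18]
Pivot position: 1

After partitioning with pivot 12, the array becomes [6, 12, 24, 19, 17, 21, 18]. The pivot is placed at index 1. All elements to the left of the pivot are <= 12, and all elements to the right are > 12.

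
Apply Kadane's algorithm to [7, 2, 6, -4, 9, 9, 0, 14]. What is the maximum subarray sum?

Using Kadane's algorithm on [7, 2, 6, -4, 9, 9, 0, 14]:

Scanning through the array:
Position 1 (value 2): max_ending_here = 9, max_so_far = 9
Position 2 (value 6): max_ending_here = 15, max_so_far = 15
Position 3 (value -4): max_ending_here = 11, max_so_far = 15
Position 4 (value 9): max_ending_here = 20, max_so_far = 20
Position 5 (value 9): max_ending_here = 29, max_so_far = 29
Position 6 (value 0): max_ending_here = 29, max_so_far = 29
Position 7 (value 14): max_ending_here = 43, max_so_far = 43

Maximum subarray: [7, 2, 6, -4, 9, 9, 0, 14]
Maximum sum: 43

The maximum subarray is [7, 2, 6, -4, 9, 9, 0, 14] with sum 43. This subarray runs from index 0 to index 7.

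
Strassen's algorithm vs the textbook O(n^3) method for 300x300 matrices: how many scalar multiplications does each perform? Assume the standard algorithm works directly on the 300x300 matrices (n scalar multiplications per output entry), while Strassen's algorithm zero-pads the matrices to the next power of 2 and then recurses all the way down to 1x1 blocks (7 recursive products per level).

Matrix multiplication for 300x300 matrices:

Strassen's algorithm requires power-of-2 dimensions. Pad 300x300 to 512x512 (next power of 2).

Standard algorithm: 300^3 = 27000000 multiplications
Strassen's algorithm: 7^(log2(512)) = 7^9 = 40353607 multiplications
Difference: 27000000 - 40353607 = -13353607 (Strassen uses MORE here due to padding overhead — for small or just-over-power-of-2 n, padding can outweigh the per-level savings)

Standard: 27000000 multiplications (300^3). Strassen: 40353607 multiplications (7^9, after padding to 512x512). Strassen reduces 8 recursive multiplications to 7 at each level.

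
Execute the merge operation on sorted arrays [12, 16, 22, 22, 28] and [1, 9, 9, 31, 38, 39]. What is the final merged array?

Merging process:

Compare 12 vs 1: take 1 from right. Merged: [1]
Compare 12 vs 9: take 9 from right. Merged: [1, 9]
Compare 12 vs 9: take 9 from right. Merged: [1, 9, 9]
Compare 12 vs 31: take 12 from left. Merged: [1, 9, 9, 12]
Compare 16 vs 31: take 16 from left. Merged: [1, 9, 9, 12, 16]
Compare 22 vs 31: take 22 from left. Merged: [1, 9, 9, 12, 16, 22]
Compare 22 vs 31: take 22 from left. Merged: [1, 9, 9, 12, 16, 22, 22]
Compare 28 vs 31: take 28 from left. Merged: [1, 9, 9, 12, 16, 22, 22, 28]
Append remaining from right: [31, 38, 39]. Merged: [1, 9, 9, 12, 16, 22, 22, 28, 31, 38, 39]

Final merged array: [1, 9, 9, 12, 16, 22, 22, 28, 31, 38, 39]
Total comparisons: 8

The merged array is [1, 9, 9, 12, 16, 22, 22, 28, 31, 38, 39], requiring 8 comparisons. The merge step runs in O(n) time where n is the total number of elements.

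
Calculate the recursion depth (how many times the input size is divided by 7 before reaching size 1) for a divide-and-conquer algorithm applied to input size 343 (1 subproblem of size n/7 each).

For divide and conquer with division factor 7:

Problem sizes at each level:
Level 0: 343
Level 1: 49
Level 2: 7
Level 3: 1

The root is level 0 and the size-1 base case is level 3 (the tree spans levels 0 through 3, i.e. 4 levels counting the root), so the depth is the number of divisions: log_7(343) = 3

The recursion tree depth is log_7(343) = 3. At each level, the problem size is divided by 7, so it takes 3 divisions to reduce to a base case of size 1. The algorithm makes 1 recursive call at each level.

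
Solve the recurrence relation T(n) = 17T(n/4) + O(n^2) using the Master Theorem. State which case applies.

Master Theorem for T(n) = 17T(n/4) + O(n^2):

a = 17, b = 4, c = 2
log_b(a) = log_4(17) = 2.0437

Case 1: c = 2 < log_4(17) = 2.0437
T(n) = O(n^(log_4 17))

For T(n) = 17T(n/4) + O(n^2): log_4(17) = 2.0437. This is Case 1 of the Master Theorem (c < log_b(a), work dominated by leaves), giving O(n^(log_4 17)).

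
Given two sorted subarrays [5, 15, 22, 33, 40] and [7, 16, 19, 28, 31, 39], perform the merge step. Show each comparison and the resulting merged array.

Merging process:

Compare 5 vs 7: take 5 from left. Merged: [5]
Compare 15 vs 7: take 7 from right. Merged: [5, 7]
Compare 15 vs 16: take 15 from left. Merged: [5, 7, 15]
Compare 22 vs 16: take 16 from right. Merged: [5, 7, 15, 16]
Compare 22 vs 19: take 19 from right. Merged: [5, 7, 15, 16, 19]
Compare 22 vs 28: take 22 from left. Merged: [5, 7, 15, 16, 19, 22]
Compare 33 vs 28: take 28 from right. Merged: [5, 7, 15, 16, 19, 22, 28]
Compare 33 vs 31: take 31 from right. Merged: [5, 7, 15, 16, 19, 22, 28, 31]
Compare 33 vs 39: take 33 from left. Merged: [5, 7, 15, 16, 19, 22, 28, 31, 33]
Compare 40 vs 39: take 39 from right. Merged: [5, 7, 15, 16, 19, 22, 28, 31, 33, 39]
Append remaining from left: [40]. Merged: [5, 7, 15, 16, 19, 22, 28, 31, 33, 39, 40]

Final merged array: [5, 7, 15, 16, 19, 22, 28, 31, 33, 39, 40]
Total comparisons: 10

The merged array is [5, 7, 15, 16, 19, 22, 28, 31, 33, 39, 40], requiring 10 comparisons. The merge step runs in O(n) time where n is the total number of elements.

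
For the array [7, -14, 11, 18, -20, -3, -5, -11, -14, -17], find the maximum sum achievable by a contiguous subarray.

Using Kadane's algorithm on [7, -14, 11, 18, -20, -3, -5, -11, -14, -17]:

Scanning through the array:
Position 1 (value -14): max_ending_here = -7, max_so_far = 7
Position 2 (value 11): max_ending_here = 11, max_so_far = 11
Position 3 (value 18): max_ending_here = 29, max_so_far = 29
Position 4 (value -20): max_ending_here = 9, max_so_far = 29
Position 5 (value -3): max_ending_here = 6, max_so_far = 29
Position 6 (value -5): max_ending_here = 1, max_so_far = 29
Position 7 (value -11): max_ending_here = -10, max_so_far = 29
Position 8 (value -14): max_ending_here = -14, max_so_far = 29
Position 9 (value -17): max_ending_here = -17, max_so_far = 29

Maximum subarray: [11, 18]
Maximum sum: 29

The maximum subarray is [11, 18] with sum 29. This subarray runs from index 2 to index 3.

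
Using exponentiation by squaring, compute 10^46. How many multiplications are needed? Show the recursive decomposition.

Computing 10^46 by squaring (build up from 10^1; each line after the first costs one multiplication):

10^1 = 10
10^2 = (10^1)^2 = 10^2 = 100
10^4 = (10^2)^2 = 100^2 = 10000
10^5 = 10 * 10^4 = 10 * 10000 = 100000
10^10 = (10^5)^2 = 100000^2 = 10000000000
10^11 = 10 * 10^10 = 10 * 10000000000 = 100000000000
10^22 = (10^11)^2 = 100000000000^2 = 10000000000000000000000
10^23 = 10 * 10^22 = 10 * 10000000000000000000000 = 100000000000000000000000
10^46 = (10^23)^2 = 100000000000000000000000^2 = 10000000000000000000000000000000000000000000000

Result: 10000000000000000000000000000000000000000000000
Multiplications needed: 8 (8 lines after 10^1)

10^46 = 10000000000000000000000000000000000000000000000. Using exponentiation by squaring, this requires 8 multiplications. The key idea: if the exponent is even, square the half-power; if odd, multiply by the base once.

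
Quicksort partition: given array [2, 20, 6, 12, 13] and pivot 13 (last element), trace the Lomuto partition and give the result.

Lomuto partition with pivot = 13:

Initial array: [2, 20, 6, 12, 13]

arr[0]=2 <= 13: swap with position 0, array becomes [2, 20, 6, 12, 13]
arr[1]=20 > 13: no swap
arr[2]=6 <= 13: swap with position 1, array becomes [2, 6, 20, 12, 13]
arr[3]=12 <= 13: swap with position 2, array becomes [2, 6, 12, 20, 13]

Place pivot at position 3: [2, 6, 12, 13, 20]
Pivot position: 3

After partitioning with pivot 13, the array becomes [2, 6, 12, 13, 20]. The pivot is placed at index 3. All elements to the left of the pivot are <= 13, and all elements to the right are > 13.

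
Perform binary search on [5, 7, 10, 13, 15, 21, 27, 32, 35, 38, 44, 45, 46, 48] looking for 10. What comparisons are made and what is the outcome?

Binary search for 10 in [5, 7, 10, 13, 15, 21, 27, 32, 35, 38, 44, 45, 46, 48]:

lo=0, hi=13, mid=6, arr[mid]=27 -> 27 > 10, search left half
lo=0, hi=5, mid=2, arr[mid]=10 -> Found target at index 2!

Binary search finds 10 at index 2 after 2 comparisons. The search repeatedly halves the search space by comparing with the middle element.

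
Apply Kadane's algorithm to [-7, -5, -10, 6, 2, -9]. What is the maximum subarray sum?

Using Kadane's algorithm on [-7, -5, -10, 6, 2, -9]:

Scanning through the array:
Position 1 (value -5): max_ending_here = -5, max_so_far = -5
Position 2 (value -10): max_ending_here = -10, max_so_far = -5
Position 3 (value 6): max_ending_here = 6, max_so_far = 6
Position 4 (value 2): max_ending_here = 8, max_so_far = 8
Position 5 (value -9): max_ending_here = -1, max_so_far = 8

Maximum subarray: [6, 2]
Maximum sum: 8

The maximum subarray is [6, 2] with sum 8. This subarray runs from index 3 to index 4.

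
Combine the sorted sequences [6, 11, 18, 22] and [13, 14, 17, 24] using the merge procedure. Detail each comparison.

Merging process:

Compare 6 vs 13: take 6 from left. Merged: [6]
Compare 11 vs 13: take 11 from left. Merged: [6, 11]
Compare 18 vs 13: take 13 from right. Merged: [6, 11, 13]
Compare 18 vs 14: take 14 from right. Merged: [6, 11, 13, 14]
Compare 18 vs 17: take 17 from right. Merged: [6, 11, 13, 14, 17]
Compare 18 vs 24: take 18 from left. Merged: [6, 11, 13, 14, 17, 18]
Compare 22 vs 24: take 22 from left. Merged: [6, 11, 13, 14, 17, 18, 22]
Append remaining from right: [24]. Merged: [6, 11, 13, 14, 17, 18, 22, 24]

Final merged array: [6, 11, 13, 14, 17, 18, 22, 24]
Total comparisons: 7

The merged array is [6, 11, 13, 14, 17, 18, 22, 24], requiring 7 comparisons. The merge step runs in O(n) time where n is the total number of elements.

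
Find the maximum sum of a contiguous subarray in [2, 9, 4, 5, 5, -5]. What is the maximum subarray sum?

Using Kadane's algorithm on [2, 9, 4, 5, 5, -5]:

Scanning through the array:
Position 1 (value 9): max_ending_here = 11, max_so_far = 11
Position 2 (value 4): max_ending_here = 15, max_so_far = 15
Position 3 (value 5): max_ending_here = 20, max_so_far = 20
Position 4 (value 5): max_ending_here = 25, max_so_far = 25
Position 5 (value -5): max_ending_here = 20, max_so_far = 25

Maximum subarray: [2, 9, 4, 5, 5]
Maximum sum: 25

The maximum subarray is [2, 9, 4, 5, 5] with sum 25. This subarray runs from index 0 to index 4.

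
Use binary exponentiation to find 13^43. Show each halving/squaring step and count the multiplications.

Computing 13^43 by squaring (build up from 13^1; each line after the first costs one multiplication):

13^1 = 13
13^2 = (13^1)^2 = 13^2 = 169
13^4 = (13^2)^2 = 169^2 = 28561
13^5 = 13 * 13^4 = 13 * 28561 = 371293
13^10 = (13^5)^2 = 371293^2 = 137858491849
13^20 = (13^10)^2 = 137858491849^2 = 19004963774880799438801
13^21 = 13 * 13^20 = 13 * 19004963774880799438801 = 247064529073450392704413
13^42 = (13^21)^2 = 247064529073450392704413^2 = 61040881526285814362156628321386486455989674569
13^43 = 13 * 13^42 = 13 * 61040881526285814362156628321386486455989674569 = 793531459841715586708036168178024323927865769397

Result: 793531459841715586708036168178024323927865769397
Multiplications needed: 8 (8 lines after 13^1)

13^43 = 793531459841715586708036168178024323927865769397. Using exponentiation by squaring, this requires 8 multiplications. The key idea: if the exponent is even, square the half-power; if odd, multiply by the base once.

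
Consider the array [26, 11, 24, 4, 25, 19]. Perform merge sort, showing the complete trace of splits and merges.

Merge sort trace:

Split: [26, 11, 24, 4, 25, 19] -> [26, 11, 24] and [4, 25, 19]
  Split: [26, 11, 24] -> [26] and [11, 24]
    Split: [11, 24] -> [11] and [24]
    Merge: [11] + [24] -> [11, 24]
  Merge: [26] + [11, 24] -> [11, 24, 26]
  Split: [4, 25, 19] -> [4] and [25, 19]
    Split: [25, 19] -> [25] and [19]
    Merge: [25] + [19] -> [19, 25]
  Merge: [4] + [19, 25] -> [4, 19, 25]
Merge: [11, 24, 26] + [4, 19, 25] -> [4, 11, 19, 24, 25, 26]

Final sorted array: [4, 11, 19, 24, 25, 26]

The merge sort proceeds by recursively splitting the array and merging sorted halves.
After all merges, the sorted array is [4, 11, 19, 24, 25, 26].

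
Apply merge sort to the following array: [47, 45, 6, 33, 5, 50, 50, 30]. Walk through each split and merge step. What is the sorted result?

Merge sort trace:

Split: [47, 45, 6, 33, 5, 50, 50, 30] -> [47, 45, 6, 33] and [5, 50, 50, 30]
  Split: [47, 45, 6, 33] -> [47, 45] and [6, 33]
    Split: [47, 45] -> [47] and [45]
    Merge: [47] + [45] -> [45, 47]
    Split: [6, 33] -> [6] and [33]
    Merge: [6] + [33] -> [6, 33]
  Merge: [45, 47] + [6, 33] -> [6, 33, 45, 47]
  Split: [5, 50, 50, 30] -> [5, 50] and [50, 30]
    Split: [5, 50] -> [5] and [50]
    Merge: [5] + [50] -> [5, 50]
    Split: [50, 30] -> [50] and [30]
    Merge: [50] + [30] -> [30, 50]
  Merge: [5, 50] + [30, 50] -> [5, 30, 50, 50]
Merge: [6, 33, 45, 47] + [5, 30, 50, 50] -> [5, 6, 30, 33, 45, 47, 50, 50]

Final sorted array: [5, 6, 30, 33, 45, 47, 50, 50]

The merge sort proceeds by recursively splitting the array and merging sorted halves.
After all merges, the sorted array is [5, 6, 30, 33, 45, 47, 50, 50].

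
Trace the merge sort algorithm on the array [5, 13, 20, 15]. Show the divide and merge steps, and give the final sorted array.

Merge sort trace:

Split: [5, 13, 20, 15] -> [5, 13] and [20, 15]
  Split: [5, 13] -> [5] and [13]
  Merge: [5] + [13] -> [5, 13]
  Split: [20, 15] -> [20] and [15]
  Merge: [20] + [15] -> [15, 20]
Merge: [5, 13] + [15, 20] -> [5, 13, 15, 20]

Final sorted array: [5, 13, 15, 20]

The merge sort proceeds by recursively splitting the array and merging sorted halves.
After all merges, the sorted array is [5, 13, 15, 20].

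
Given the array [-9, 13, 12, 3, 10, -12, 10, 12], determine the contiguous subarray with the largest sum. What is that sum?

Using Kadane's algorithm on [-9, 13, 12, 3, 10, -12, 10, 12]:

Scanning through the array:
Position 1 (value 13): max_ending_here = 13, max_so_far = 13
Position 2 (value 12): max_ending_here = 25, max_so_far = 25
Position 3 (value 3): max_ending_here = 28, max_so_far = 28
Position 4 (value 10): max_ending_here = 38, max_so_far = 38
Position 5 (value -12): max_ending_here = 26, max_so_far = 38
Position 6 (value 10): max_ending_here = 36, max_so_far = 38
Position 7 (value 12): max_ending_here = 48, max_so_far = 48

Maximum subarray: [13, 12, 3, 10, -12, 10, 12]
Maximum sum: 48

The maximum subarray is [13, 12, 3, 10, -12, 10, 12] with sum 48. This subarray runs from index 1 to index 7.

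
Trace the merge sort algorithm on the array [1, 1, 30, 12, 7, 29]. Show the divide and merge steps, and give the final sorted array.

Merge sort trace:

Split: [1, 1, 30, 12, 7, 29] -> [1, 1, 30] and [12, 7, 29]
  Split: [1, 1, 30] -> [1] and [1, 30]
    Split: [1, 30] -> [1] and [30]
    Merge: [1] + [30] -> [1, 30]
  Merge: [1] + [1, 30] -> [1, 1, 30]
  Split: [12, 7, 29] -> [12] and [7, 29]
    Split: [7, 29] -> [7] and [29]
    Merge: [7] + [29] -> [7, 29]
  Merge: [12] + [7, 29] -> [7, 12, 29]
Merge: [1, 1, 30] + [7, 12, 29] -> [1, 1, 7, 12, 29, 30]

Final sorted array: [1, 1, 7, 12, 29, 30]

The merge sort proceeds by recursively splitting the array and merging sorted halves.
After all merges, the sorted array is [1, 1, 7, 12, 29, 30].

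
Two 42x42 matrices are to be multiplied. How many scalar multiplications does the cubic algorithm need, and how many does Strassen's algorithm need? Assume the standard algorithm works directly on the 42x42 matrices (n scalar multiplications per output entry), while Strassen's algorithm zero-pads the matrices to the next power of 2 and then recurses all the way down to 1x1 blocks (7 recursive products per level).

Matrix multiplication for 42x42 matrices:

Strassen's algorithm requires power-of-2 dimensions. Pad 42x42 to 64x64 (next power of 2).

Standard algorithm: 42^3 = 74088 multiplications
Strassen's algorithm: 7^(log2(64)) = 7^6 = 117649 multiplications
Difference: 74088 - 117649 = -43561 (Strassen uses MORE here due to padding overhead — for small or just-over-power-of-2 n, padding can outweigh the per-level savings)

Standard: 74088 multiplications (42^3). Strassen: 117649 multiplications (7^6, after padding to 64x64). Strassen reduces 8 recursive multiplications to 7 at each level.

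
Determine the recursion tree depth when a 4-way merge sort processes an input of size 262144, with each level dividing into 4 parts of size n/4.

For divide and conquer with division factor 4:

Problem sizes at each level:
Level 0: 262144
Level 1: 65536
Level 2: 16384
Level 3: 4096
Level 4: 1024
Level 5: 256
Level 6: 64
Level 7: 16
Level 8: 4
Level 9: 1

The root is level 0 and the size-1 base case is level 9 (the tree spans levels 0 through 9, i.e. 10 levels counting the root), so the depth is the number of divisions: log_4(262144) = 9

The recursion tree depth is log_4(262144) = 9. At each level, the problem size is divided by 4, so it takes 9 divisions to reduce to a base case of size 1. The algorithm makes 4 recursive calls at each level.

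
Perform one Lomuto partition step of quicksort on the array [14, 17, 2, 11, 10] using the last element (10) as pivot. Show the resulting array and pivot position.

Lomuto partition with pivot = 10:

Initial array: [14, 17, 2, 11, 10]

arr[0]=14 > 10: no swap
arr[1]=17 > 10: no swap
arr[2]=2 <= 10: swap with position 0, array becomes [2, 17, 14, 11, 10]
arr[3]=11 > 10: no swap

Place pivot at position 1: [2, 10, 14, 11, 17]
Pivot position: 1

After partitioning with pivot 10, the array becomes [2, 10, 14, 11, 17]. The pivot is placed at index 1. All elements to the left of the pivot are <= 10, and all elements to the right are > 10.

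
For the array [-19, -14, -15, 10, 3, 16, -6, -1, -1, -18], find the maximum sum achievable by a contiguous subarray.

Using Kadane's algorithm on [-19, -14, -15, 10, 3, 16, -6, -1, -1, -18]:

Scanning through the array:
Position 1 (value -14): max_ending_here = -14, max_so_far = -14
Position 2 (value -15): max_ending_here = -15, max_so_far = -14
Position 3 (value 10): max_ending_here = 10, max_so_far = 10
Position 4 (value 3): max_ending_here = 13, max_so_far = 13
Position 5 (value 16): max_ending_here = 29, max_so_far = 29
Position 6 (value -6): max_ending_here = 23, max_so_far = 29
Position 7 (value -1): max_ending_here = 22, max_so_far = 29
Position 8 (value -1): max_ending_here = 21, max_so_far = 29
Position 9 (value -18): max_ending_here = 3, max_so_far = 29

Maximum subarray: [10, 3, 16]
Maximum sum: 29

The maximum subarray is [10, 3, 16] with sum 29. This subarray runs from index 3 to index 5.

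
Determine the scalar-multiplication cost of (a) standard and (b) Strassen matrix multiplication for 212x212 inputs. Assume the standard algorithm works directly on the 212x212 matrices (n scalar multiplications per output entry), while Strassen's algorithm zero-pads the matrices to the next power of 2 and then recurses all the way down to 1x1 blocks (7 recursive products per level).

Matrix multiplication for 212x212 matrices:

Strassen's algorithm requires power-of-2 dimensions. Pad 212x212 to 256x256 (next power of 2).

Standard algorithm: 212^3 = 9528128 multiplications
Strassen's algorithm: 7^(log2(256)) = 7^8 = 5764801 multiplications
Savings: 9528128 - 5764801 = 3763327 multiplications

Standard: 9528128 multiplications (212^3). Strassen: 5764801 multiplications (7^8, after padding to 256x256). Strassen reduces 8 recursive multiplications to 7 at each level.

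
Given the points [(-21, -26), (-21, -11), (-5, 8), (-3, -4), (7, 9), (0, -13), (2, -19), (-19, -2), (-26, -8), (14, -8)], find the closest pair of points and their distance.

Computing all pairwise distances among 10 points:

d((-21, -26), (-21, -11)) = 15.0
d((-21, -26), (-5, 8)) = 37.5766
d((-21, -26), (-3, -4)) = 28.4253
d((-21, -26), (7, 9)) = 44.8219
d((-21, -26), (0, -13)) = 24.6982
d((-21, -26), (2, -19)) = 24.0416
d((-21, -26), (-19, -2)) = 24.0832
d((-21, -26), (-26, -8)) = 18.6815
d((-21, -26), (14, -8)) = 39.3573
d((-21, -11), (-5, 8)) = 24.8395
d((-21, -11), (-3, -4)) = 19.3132
d((-21, -11), (7, 9)) = 34.4093
d((-21, -11), (0, -13)) = 21.095
d((-21, -11), (2, -19)) = 24.3516
d((-21, -11), (-19, -2)) = 9.2195
d((-21, -11), (-26, -8)) = 5.831 <-- minimum
d((-21, -11), (14, -8)) = 35.1283
d((-5, 8), (-3, -4)) = 12.1655
d((-5, 8), (7, 9)) = 12.0416
d((-5, 8), (0, -13)) = 21.587
d((-5, 8), (2, -19)) = 27.8927
d((-5, 8), (-19, -2)) = 17.2047
d((-5, 8), (-26, -8)) = 26.4008
d((-5, 8), (14, -8)) = 24.8395
d((-3, -4), (7, 9)) = 16.4012
d((-3, -4), (0, -13)) = 9.4868
d((-3, -4), (2, -19)) = 15.8114
d((-3, -4), (-19, -2)) = 16.1245
d((-3, -4), (-26, -8)) = 23.3452
d((-3, -4), (14, -8)) = 17.4642
d((7, 9), (0, -13)) = 23.0868
d((7, 9), (2, -19)) = 28.4429
d((7, 9), (-19, -2)) = 28.2312
d((7, 9), (-26, -8)) = 37.1214
d((7, 9), (14, -8)) = 18.3848
d((0, -13), (2, -19)) = 6.3246
d((0, -13), (-19, -2)) = 21.9545
d((0, -13), (-26, -8)) = 26.4764
d((0, -13), (14, -8)) = 14.8661
d((2, -19), (-19, -2)) = 27.0185
d((2, -19), (-26, -8)) = 30.0832
d((2, -19), (14, -8)) = 16.2788
d((-19, -2), (-26, -8)) = 9.2195
d((-19, -2), (14, -8)) = 33.541
d((-26, -8), (14, -8)) = 40.0

Closest pair: (-21, -11) and (-26, -8) with distance 5.831

The closest pair is (-21, -11) and (-26, -8) with Euclidean distance 5.831. For 10 points, brute-force pairwise comparison is shown above. For large n, the divide-and-conquer algorithm (sort by x, recurse on halves, check the dividing strip) achieves O(n log n).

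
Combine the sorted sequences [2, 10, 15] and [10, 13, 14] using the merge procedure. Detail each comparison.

Merging process:

Compare 2 vs 10: take 2 from left. Merged: [2]
Compare 10 vs 10: take 10 from left. Merged: [2, 10]
Compare 15 vs 10: take 10 from right. Merged: [2, 10, 10]
Compare 15 vs 13: take 13 from right. Merged: [2, 10, 10, 13]
Compare 15 vs 14: take 14 from right. Merged: [2, 10, 10, 13, 14]
Append remaining from left: [15]. Merged: [2, 10, 10, 13, 14, 15]

Final merged array: [2, 10, 10, 13, 14, 15]
Total comparisons: 5

The merged array is [2, 10, 10, 13, 14, 15], requiring 5 comparisons. The merge step runs in O(n) time where n is the total number of elements.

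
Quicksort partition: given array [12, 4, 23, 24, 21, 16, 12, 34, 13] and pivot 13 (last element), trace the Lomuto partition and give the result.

Lomuto partition with pivot = 13:

Initial array: [12, 4, 23, 24, 21, 16, 12, 34, 13]

arr[0]=12 <= 13: swap with position 0, array becomes [12, 4, 23, 24, 21, 16, 12, 34, 13]
arr[1]=4 <= 13: swap with position 1, array becomes [12, 4, 23, 24, 21, 16, 12, 34, 13]
arr[2]=23 > 13: no swap
arr[3]=24 > 13: no swap
arr[4]=21 > 13: no swap
arr[5]=16 > 13: no swap
arr[6]=12 <= 13: swap with position 2, array becomes [12, 4, 12, 24, 21, 16, 23, 34, 13]
arr[7]=34 > 13: no swap

Place pivot at position 3: [12, 4, 12, 13, 21, 16, 23, 34, 24]
Pivot position: 3

After partitioning with pivot 13, the array becomes [12, 4, 12, 13, 21, 16, 23, 34, 24]. The pivot is placed at index 3. All elements to the left of the pivot are <= 13, and all elements to the right are > 13.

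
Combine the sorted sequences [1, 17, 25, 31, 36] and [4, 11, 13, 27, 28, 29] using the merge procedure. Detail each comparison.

Merging process:

Compare 1 vs 4: take 1 from left. Merged: [1]
Compare 17 vs 4: take 4 from right. Merged: [1, 4]
Compare 17 vs 11: take 11 from right. Merged: [1, 4, 11]
Compare 17 vs 13: take 13 from right. Merged: [1, 4, 11, 13]
Compare 17 vs 27: take 17 from left. Merged: [1, 4, 11, 13, 17]
Compare 25 vs 27: take 25 from left. Merged: [1, 4, 11, 13, 17, 25]
Compare 31 vs 27: take 27 from right. Merged: [1, 4, 11, 13, 17, 25, 27]
Compare 31 vs 28: take 28 from right. Merged: [1, 4, 11, 13, 17, 25, 27, 28]
Compare 31 vs 29: take 29 from right. Merged: [1, 4, 11, 13, 17, 25, 27, 28, 29]
Append remaining from left: [31, 36]. Merged: [1, 4, 11, 13, 17, 25, 27, 28, 29, 31, 36]

Final merged array: [1, 4, 11, 13, 17, 25, 27, 28, 29, 31, 36]
Total comparisons: 9

The merged array is [1, 4, 11, 13, 17, 25, 27, 28, 29, 31, 36], requiring 9 comparisons. The merge step runs in O(n) time where n is the total number of elements.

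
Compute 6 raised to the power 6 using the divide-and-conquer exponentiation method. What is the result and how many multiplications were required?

Computing 6^6 by squaring (build up from 6^1; each line after the first costs one multiplication):

6^1 = 6
6^2 = (6^1)^2 = 6^2 = 36
6^3 = 6 * 6^2 = 6 * 36 = 216
6^6 = (6^3)^2 = 216^2 = 46656

Result: 46656
Multiplications needed: 3 (3 lines after 6^1)

6^6 = 46656. Using exponentiation by squaring, this requires 3 multiplications. The key idea: if the exponent is even, square the half-power; if odd, multiply by the base once.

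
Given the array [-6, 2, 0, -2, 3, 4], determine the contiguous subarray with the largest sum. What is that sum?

Using Kadane's algorithm on [-6, 2, 0, -2, 3, 4]:

Scanning through the array:
Position 1 (value 2): max_ending_here = 2, max_so_far = 2
Position 2 (value 0): max_ending_here = 2, max_so_far = 2
Position 3 (value -2): max_ending_here = 0, max_so_far = 2
Position 4 (value 3): max_ending_here = 3, max_so_far = 3
Position 5 (value 4): max_ending_here = 7, max_so_far = 7

Maximum subarray: [2, 0, -2, 3, 4]
Maximum sum: 7

The maximum subarray is [2, 0, -2, 3, 4] with sum 7. This subarray runs from index 1 to index 5.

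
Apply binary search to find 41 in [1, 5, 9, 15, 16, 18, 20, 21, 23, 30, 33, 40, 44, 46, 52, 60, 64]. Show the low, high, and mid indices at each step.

Binary search for 41 in [1, 5, 9, 15, 16, 18, 20, 21, 23, 30, 33, 40, 44, 46, 52, 60, 64]:

lo=0, hi=16, mid=8, arr[mid]=23 -> 23 < 41, search right half
lo=9, hi=16, mid=12, arr[mid]=44 -> 44 > 41, search left half
lo=9, hi=11, mid=10, arr[mid]=33 -> 33 < 41, search right half
lo=11, hi=11, mid=11, arr[mid]=40 -> 40 < 41, search right half
lo=12 > hi=11, target 41 not found

Binary search determines that 41 is not in the array after 4 comparisons. The search space was exhausted without finding the target.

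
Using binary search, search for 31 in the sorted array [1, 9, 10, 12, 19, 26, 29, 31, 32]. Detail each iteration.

Binary search for 31 in [1, 9, 10, 12, 19, 26, 29, 31, 32]:

lo=0, hi=8, mid=4, arr[mid]=19 -> 19 < 31, search right half
lo=5, hi=8, mid=6, arr[mid]=29 -> 29 < 31, search right half
lo=7, hi=8, mid=7, arr[mid]=31 -> Found target at index 7!

Binary search finds 31 at index 7 after 3 comparisons. The search repeatedly halves the search space by comparing with the middle element.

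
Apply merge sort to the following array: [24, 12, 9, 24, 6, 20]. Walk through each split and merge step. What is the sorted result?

Merge sort trace:

Split: [24, 12, 9, 24, 6, 20] -> [24, 12, 9] and [24, 6, 20]
  Split: [24, 12, 9] -> [24] and [12, 9]
    Split: [12, 9] -> [12] and [9]
    Merge: [12] + [9] -> [9, 12]
  Merge: [24] + [9, 12] -> [9, 12, 24]
  Split: [24, 6, 20] -> [24] and [6, 20]
    Split: [6, 20] -> [6] and [20]
    Merge: [6] + [20] -> [6, 20]
  Merge: [24] + [6, 20] -> [6, 20, 24]
Merge: [9, 12, 24] + [6, 20, 24] -> [6, 9, 12, 20, 24, 24]

Final sorted array: [6, 9, 12, 20, 24, 24]

The merge sort proceeds by recursively splitting the array and merging sorted halves.
After all merges, the sorted array is [6, 9, 12, 20, 24, 24].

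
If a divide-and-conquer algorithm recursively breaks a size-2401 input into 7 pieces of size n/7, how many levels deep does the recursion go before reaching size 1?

For divide and conquer with division factor 7:

Problem sizes at each level:
Level 0: 2401
Level 1: 343
Level 2: 49
Level 3: 7
Level 4: 1

The root is level 0 and the size-1 base case is level 4 (the tree spans levels 0 through 4, i.e. 5 levels counting the root), so the depth is the number of divisions: log_7(2401) = 4

The recursion tree depth is log_7(2401) = 4. At each level, the problem size is divided by 7, so it takes 4 divisions to reduce to a base case of size 1. The algorithm makes 7 recursive calls at each level.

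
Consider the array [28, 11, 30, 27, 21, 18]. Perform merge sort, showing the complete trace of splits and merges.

Merge sort trace:

Split: [28, 11, 30, 27, 21, 18] -> [28, 11, 30] and [27, 21, 18]
  Split: [28, 11, 30] -> [28] and [11, 30]
    Split: [11, 30] -> [11] and [30]
    Merge: [11] + [30] -> [11, 30]
  Merge: [28] + [11, 30] -> [11, 28, 30]
  Split: [27, 21, 18] -> [27] and [21, 18]
    Split: [21, 18] -> [21] and [18]
    Merge: [21] + [18] -> [18, 21]
  Merge: [27] + [18, 21] -> [18, 21, 27]
Merge: [11, 28, 30] + [18, 21, 27] -> [11, 18, 21, 27, 28, 30]

Final sorted array: [11, 18, 21, 27, 28, 30]

The merge sort proceeds by recursively splitting the array and merging sorted halves.
After all merges, the sorted array is [11, 18, 21, 27, 28, 30].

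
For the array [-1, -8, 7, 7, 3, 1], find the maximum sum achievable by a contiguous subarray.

Using Kadane's algorithm on [-1, -8, 7, 7, 3, 1]:

Scanning through the array:
Position 1 (value -8): max_ending_here = -8, max_so_far = -1
Position 2 (value 7): max_ending_here = 7, max_so_far = 7
Position 3 (value 7): max_ending_here = 14, max_so_far = 14
Position 4 (value 3): max_ending_here = 17, max_so_far = 17
Position 5 (value 1): max_ending_here = 18, max_so_far = 18

Maximum subarray: [7, 7, 3, 1]
Maximum sum: 18

The maximum subarray is [7, 7, 3, 1] with sum 18. This subarray runs from index 2 to index 5.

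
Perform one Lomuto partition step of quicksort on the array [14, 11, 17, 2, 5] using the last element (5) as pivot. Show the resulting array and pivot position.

Lomuto partition with pivot = 5:

Initial array: [14, 11, 17, 2, 5]

arr[0]=14 > 5: no swap
arr[1]=11 > 5: no swap
arr[2]=17 > 5: no swap
arr[3]=2 <= 5: swap with position 0, array becomes [2, 11, 17, 14, 5]

Place pivot at position 1: [2, 5, 17, 14, 11]
Pivot position: 1

After partitioning with pivot 5, the array becomes [2, 5, 17, 14, 11]. The pivot is placed at index 1. All elements to the left of the pivot are <= 5, and all elements to the right are > 5.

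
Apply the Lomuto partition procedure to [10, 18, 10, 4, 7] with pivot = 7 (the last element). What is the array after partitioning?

Lomuto partition with pivot = 7:

Initial array: [10, 18, 10, 4, 7]

arr[0]=10 > 7: no swap
arr[1]=18 > 7: no swap
arr[2]=10 > 7: no swap
arr[3]=4 <= 7: swap with position 0, array becomes [4, 18, 10, 10, 7]

Place pivot at position 1: [4, 7, 10, 10, 18]
Pivot position: 1

After partitioning with pivot 7, the array becomes [4, 7, 10, 10, 18]. The pivot is placed at index 1. All elements to the left of the pivot are <= 7, and all elements to the right are > 7.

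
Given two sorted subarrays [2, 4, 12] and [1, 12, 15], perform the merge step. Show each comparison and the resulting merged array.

Merging process:

Compare 2 vs 1: take 1 from right. Merged: [1]
Compare 2 vs 12: take 2 from left. Merged: [1, 2]
Compare 4 vs 12: take 4 from left. Merged: [1, 2, 4]
Compare 12 vs 12: take 12 from left. Merged: [1, 2, 4, 12]
Append remaining from right: [12, 15]. Merged: [1, 2, 4, 12, 12, 15]

Final merged array: [1, 2, 4, 12, 12, 15]
Total comparisons: 4

The merged array is [1, 2, 4, 12, 12, 15], requiring 4 comparisons. The merge step runs in O(n) time where n is the total number of elements.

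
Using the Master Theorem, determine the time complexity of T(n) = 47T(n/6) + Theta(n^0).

Master Theorem for T(n) = 47T(n/6) + O(n^0):

a = 47, b = 6, c = 0
log_b(a) = log_6(47) = 2.1488

Case 1: c = 0 < log_6(47) = 2.1488
T(n) = O(n^(log_6 47))

For T(n) = 47T(n/6) + O(n^0): log_6(47) = 2.1488. This is Case 1 of the Master Theorem (c < log_b(a), work dominated by leaves), giving O(n^(log_6 47)).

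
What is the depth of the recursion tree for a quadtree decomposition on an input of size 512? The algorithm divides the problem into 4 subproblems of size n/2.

For divide and conquer with division factor 2:

Problem sizes at each level:
Level 0: 512
Level 1: 256
Level 2: 128
Level 3: 64
Level 4: 32
Level 5: 16
Level 6: 8
Level 7: 4
Level 8: 2
Level 9: 1

The root is level 0 and the size-1 base case is level 9 (the tree spans levels 0 through 9, i.e. 10 levels counting the root), so the depth is the number of divisions: log_2(512) = 9

The recursion tree depth is log_2(512) = 9. At each level, the problem size is divided by 2, so it takes 9 divisions to reduce to a base case of size 1. The algorithm makes 4 recursive calls at each level.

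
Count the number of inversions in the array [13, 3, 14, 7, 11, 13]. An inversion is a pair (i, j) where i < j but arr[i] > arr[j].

Finding inversions in [13, 3, 14, 7, 11, 13]:

(0, 1): arr[0]=13 > arr[1]=3
(0, 3): arr[0]=13 > arr[3]=7
(0, 4): arr[0]=13 > arr[4]=11
(2, 3): arr[2]=14 > arr[3]=7
(2, 4): arr[2]=14 > arr[4]=11
(2, 5): arr[2]=14 > arr[5]=13

Total inversions: 6

The array has 6 inversion(s): (0,1), (0,3), (0,4), (2,3), (2,4), (2,5). Each pair (i,j) satisfies i < j and arr[i] > arr[j].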